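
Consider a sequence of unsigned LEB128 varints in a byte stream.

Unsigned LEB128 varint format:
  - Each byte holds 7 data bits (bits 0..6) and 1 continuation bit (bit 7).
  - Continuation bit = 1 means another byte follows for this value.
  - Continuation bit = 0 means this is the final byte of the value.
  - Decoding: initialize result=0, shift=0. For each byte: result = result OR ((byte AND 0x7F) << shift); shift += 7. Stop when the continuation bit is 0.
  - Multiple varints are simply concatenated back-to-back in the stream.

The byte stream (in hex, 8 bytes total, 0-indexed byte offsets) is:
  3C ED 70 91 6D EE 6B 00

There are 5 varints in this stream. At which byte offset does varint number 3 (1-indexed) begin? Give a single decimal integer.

  byte[0]=0x3C cont=0 payload=0x3C=60: acc |= 60<<0 -> acc=60 shift=7 [end]
Varint 1: bytes[0:1] = 3C -> value 60 (1 byte(s))
  byte[1]=0xED cont=1 payload=0x6D=109: acc |= 109<<0 -> acc=109 shift=7
  byte[2]=0x70 cont=0 payload=0x70=112: acc |= 112<<7 -> acc=14445 shift=14 [end]
Varint 2: bytes[1:3] = ED 70 -> value 14445 (2 byte(s))
  byte[3]=0x91 cont=1 payload=0x11=17: acc |= 17<<0 -> acc=17 shift=7
  byte[4]=0x6D cont=0 payload=0x6D=109: acc |= 109<<7 -> acc=13969 shift=14 [end]
Varint 3: bytes[3:5] = 91 6D -> value 13969 (2 byte(s))
  byte[5]=0xEE cont=1 payload=0x6E=110: acc |= 110<<0 -> acc=110 shift=7
  byte[6]=0x6B cont=0 payload=0x6B=107: acc |= 107<<7 -> acc=13806 shift=14 [end]
Varint 4: bytes[5:7] = EE 6B -> value 13806 (2 byte(s))
  byte[7]=0x00 cont=0 payload=0x00=0: acc |= 0<<0 -> acc=0 shift=7 [end]
Varint 5: bytes[7:8] = 00 -> value 0 (1 byte(s))

Answer: 3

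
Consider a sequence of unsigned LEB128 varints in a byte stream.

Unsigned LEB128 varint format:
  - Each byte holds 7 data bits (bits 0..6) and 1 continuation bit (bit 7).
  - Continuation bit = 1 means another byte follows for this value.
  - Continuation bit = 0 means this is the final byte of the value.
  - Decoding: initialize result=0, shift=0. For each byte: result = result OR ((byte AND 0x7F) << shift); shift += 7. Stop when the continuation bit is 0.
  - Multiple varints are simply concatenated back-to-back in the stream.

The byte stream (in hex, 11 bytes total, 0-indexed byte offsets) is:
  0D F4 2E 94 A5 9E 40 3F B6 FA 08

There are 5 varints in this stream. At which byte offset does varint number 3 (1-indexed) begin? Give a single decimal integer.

  byte[0]=0x0D cont=0 payload=0x0D=13: acc |= 13<<0 -> acc=13 shift=7 [end]
Varint 1: bytes[0:1] = 0D -> value 13 (1 byte(s))
  byte[1]=0xF4 cont=1 payload=0x74=116: acc |= 116<<0 -> acc=116 shift=7
  byte[2]=0x2E cont=0 payload=0x2E=46: acc |= 46<<7 -> acc=6004 shift=14 [end]
Varint 2: bytes[1:3] = F4 2E -> value 6004 (2 byte(s))
  byte[3]=0x94 cont=1 payload=0x14=20: acc |= 20<<0 -> acc=20 shift=7
  byte[4]=0xA5 cont=1 payload=0x25=37: acc |= 37<<7 -> acc=4756 shift=14
  byte[5]=0x9E cont=1 payload=0x1E=30: acc |= 30<<14 -> acc=496276 shift=21
  byte[6]=0x40 cont=0 payload=0x40=64: acc |= 64<<21 -> acc=134714004 shift=28 [end]
Varint 3: bytes[3:7] = 94 A5 9E 40 -> value 134714004 (4 byte(s))
  byte[7]=0x3F cont=0 payload=0x3F=63: acc |= 63<<0 -> acc=63 shift=7 [end]
Varint 4: bytes[7:8] = 3F -> value 63 (1 byte(s))
  byte[8]=0xB6 cont=1 payload=0x36=54: acc |= 54<<0 -> acc=54 shift=7
  byte[9]=0xFA cont=1 payload=0x7A=122: acc |= 122<<7 -> acc=15670 shift=14
  byte[10]=0x08 cont=0 payload=0x08=8: acc |= 8<<14 -> acc=146742 shift=21 [end]
Varint 5: bytes[8:11] = B6 FA 08 -> value 146742 (3 byte(s))

Answer: 3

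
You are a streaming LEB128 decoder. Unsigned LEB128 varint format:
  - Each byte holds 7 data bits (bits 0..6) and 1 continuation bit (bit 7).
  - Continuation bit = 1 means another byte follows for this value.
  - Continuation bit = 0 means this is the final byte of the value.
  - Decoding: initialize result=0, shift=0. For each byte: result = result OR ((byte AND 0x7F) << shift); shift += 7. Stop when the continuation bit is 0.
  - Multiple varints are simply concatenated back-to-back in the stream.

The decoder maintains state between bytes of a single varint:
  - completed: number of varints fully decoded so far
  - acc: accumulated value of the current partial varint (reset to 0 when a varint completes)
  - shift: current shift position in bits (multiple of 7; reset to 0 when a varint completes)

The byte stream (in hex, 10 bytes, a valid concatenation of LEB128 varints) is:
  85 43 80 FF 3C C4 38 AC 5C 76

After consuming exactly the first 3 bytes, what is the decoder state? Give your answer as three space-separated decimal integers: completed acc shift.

byte[0]=0x85 cont=1 payload=0x05: acc |= 5<<0 -> completed=0 acc=5 shift=7
byte[1]=0x43 cont=0 payload=0x43: varint #1 complete (value=8581); reset -> completed=1 acc=0 shift=0
byte[2]=0x80 cont=1 payload=0x00: acc |= 0<<0 -> completed=1 acc=0 shift=7

Answer: 1 0 7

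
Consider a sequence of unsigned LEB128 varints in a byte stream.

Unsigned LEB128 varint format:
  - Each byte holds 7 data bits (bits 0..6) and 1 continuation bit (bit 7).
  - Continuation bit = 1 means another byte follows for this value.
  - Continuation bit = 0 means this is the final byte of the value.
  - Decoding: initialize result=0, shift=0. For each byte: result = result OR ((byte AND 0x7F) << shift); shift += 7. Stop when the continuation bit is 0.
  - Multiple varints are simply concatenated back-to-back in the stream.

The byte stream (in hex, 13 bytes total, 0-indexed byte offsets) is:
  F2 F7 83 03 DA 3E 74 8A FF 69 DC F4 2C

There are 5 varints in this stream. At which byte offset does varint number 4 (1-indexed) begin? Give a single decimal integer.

  byte[0]=0xF2 cont=1 payload=0x72=114: acc |= 114<<0 -> acc=114 shift=7
  byte[1]=0xF7 cont=1 payload=0x77=119: acc |= 119<<7 -> acc=15346 shift=14
  byte[2]=0x83 cont=1 payload=0x03=3: acc |= 3<<14 -> acc=64498 shift=21
  byte[3]=0x03 cont=0 payload=0x03=3: acc |= 3<<21 -> acc=6355954 shift=28 [end]
Varint 1: bytes[0:4] = F2 F7 83 03 -> value 6355954 (4 byte(s))
  byte[4]=0xDA cont=1 payload=0x5A=90: acc |= 90<<0 -> acc=90 shift=7
  byte[5]=0x3E cont=0 payload=0x3E=62: acc |= 62<<7 -> acc=8026 shift=14 [end]
Varint 2: bytes[4:6] = DA 3E -> value 8026 (2 byte(s))
  byte[6]=0x74 cont=0 payload=0x74=116: acc |= 116<<0 -> acc=116 shift=7 [end]
Varint 3: bytes[6:7] = 74 -> value 116 (1 byte(s))
  byte[7]=0x8A cont=1 payload=0x0A=10: acc |= 10<<0 -> acc=10 shift=7
  byte[8]=0xFF cont=1 payload=0x7F=127: acc |= 127<<7 -> acc=16266 shift=14
  byte[9]=0x69 cont=0 payload=0x69=105: acc |= 105<<14 -> acc=1736586 shift=21 [end]
Varint 4: bytes[7:10] = 8A FF 69 -> value 1736586 (3 byte(s))
  byte[10]=0xDC cont=1 payload=0x5C=92: acc |= 92<<0 -> acc=92 shift=7
  byte[11]=0xF4 cont=1 payload=0x74=116: acc |= 116<<7 -> acc=14940 shift=14
  byte[12]=0x2C cont=0 payload=0x2C=44: acc |= 44<<14 -> acc=735836 shift=21 [end]
Varint 5: bytes[10:13] = DC F4 2C -> value 735836 (3 byte(s))

Answer: 7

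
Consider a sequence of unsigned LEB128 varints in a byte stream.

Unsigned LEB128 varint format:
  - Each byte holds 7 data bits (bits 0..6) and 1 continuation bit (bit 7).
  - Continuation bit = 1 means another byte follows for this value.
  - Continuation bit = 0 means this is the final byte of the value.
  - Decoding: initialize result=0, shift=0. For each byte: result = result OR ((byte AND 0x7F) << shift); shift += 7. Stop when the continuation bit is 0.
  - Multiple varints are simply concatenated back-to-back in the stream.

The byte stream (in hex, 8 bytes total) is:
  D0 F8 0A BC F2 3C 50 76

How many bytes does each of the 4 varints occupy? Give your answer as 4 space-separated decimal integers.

Answer: 3 3 1 1

Derivation:
  byte[0]=0xD0 cont=1 payload=0x50=80: acc |= 80<<0 -> acc=80 shift=7
  byte[1]=0xF8 cont=1 payload=0x78=120: acc |= 120<<7 -> acc=15440 shift=14
  byte[2]=0x0A cont=0 payload=0x0A=10: acc |= 10<<14 -> acc=179280 shift=21 [end]
Varint 1: bytes[0:3] = D0 F8 0A -> value 179280 (3 byte(s))
  byte[3]=0xBC cont=1 payload=0x3C=60: acc |= 60<<0 -> acc=60 shift=7
  byte[4]=0xF2 cont=1 payload=0x72=114: acc |= 114<<7 -> acc=14652 shift=14
  byte[5]=0x3C cont=0 payload=0x3C=60: acc |= 60<<14 -> acc=997692 shift=21 [end]
Varint 2: bytes[3:6] = BC F2 3C -> value 997692 (3 byte(s))
  byte[6]=0x50 cont=0 payload=0x50=80: acc |= 80<<0 -> acc=80 shift=7 [end]
Varint 3: bytes[6:7] = 50 -> value 80 (1 byte(s))
  byte[7]=0x76 cont=0 payload=0x76=118: acc |= 118<<0 -> acc=118 shift=7 [end]
Varint 4: bytes[7:8] = 76 -> value 118 (1 byte(s))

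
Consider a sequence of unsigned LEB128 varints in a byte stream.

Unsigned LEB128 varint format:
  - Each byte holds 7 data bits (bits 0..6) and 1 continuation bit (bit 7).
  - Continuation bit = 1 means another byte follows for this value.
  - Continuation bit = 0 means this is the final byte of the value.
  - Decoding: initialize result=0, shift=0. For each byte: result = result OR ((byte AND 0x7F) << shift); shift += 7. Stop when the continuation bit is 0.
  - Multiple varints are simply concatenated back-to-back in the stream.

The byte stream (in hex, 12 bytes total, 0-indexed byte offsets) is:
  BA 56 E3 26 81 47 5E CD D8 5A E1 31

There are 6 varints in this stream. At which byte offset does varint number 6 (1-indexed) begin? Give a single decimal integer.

Answer: 10

Derivation:
  byte[0]=0xBA cont=1 payload=0x3A=58: acc |= 58<<0 -> acc=58 shift=7
  byte[1]=0x56 cont=0 payload=0x56=86: acc |= 86<<7 -> acc=11066 shift=14 [end]
Varint 1: bytes[0:2] = BA 56 -> value 11066 (2 byte(s))
  byte[2]=0xE3 cont=1 payload=0x63=99: acc |= 99<<0 -> acc=99 shift=7
  byte[3]=0x26 cont=0 payload=0x26=38: acc |= 38<<7 -> acc=4963 shift=14 [end]
Varint 2: bytes[2:4] = E3 26 -> value 4963 (2 byte(s))
  byte[4]=0x81 cont=1 payload=0x01=1: acc |= 1<<0 -> acc=1 shift=7
  byte[5]=0x47 cont=0 payload=0x47=71: acc |= 71<<7 -> acc=9089 shift=14 [end]
Varint 3: bytes[4:6] = 81 47 -> value 9089 (2 byte(s))
  byte[6]=0x5E cont=0 payload=0x5E=94: acc |= 94<<0 -> acc=94 shift=7 [end]
Varint 4: bytes[6:7] = 5E -> value 94 (1 byte(s))
  byte[7]=0xCD cont=1 payload=0x4D=77: acc |= 77<<0 -> acc=77 shift=7
  byte[8]=0xD8 cont=1 payload=0x58=88: acc |= 88<<7 -> acc=11341 shift=14
  byte[9]=0x5A cont=0 payload=0x5A=90: acc |= 90<<14 -> acc=1485901 shift=21 [end]
Varint 5: bytes[7:10] = CD D8 5A -> value 1485901 (3 byte(s))
  byte[10]=0xE1 cont=1 payload=0x61=97: acc |= 97<<0 -> acc=97 shift=7
  byte[11]=0x31 cont=0 payload=0x31=49: acc |= 49<<7 -> acc=6369 shift=14 [end]
Varint 6: bytes[10:12] = E1 31 -> value 6369 (2 byte(s))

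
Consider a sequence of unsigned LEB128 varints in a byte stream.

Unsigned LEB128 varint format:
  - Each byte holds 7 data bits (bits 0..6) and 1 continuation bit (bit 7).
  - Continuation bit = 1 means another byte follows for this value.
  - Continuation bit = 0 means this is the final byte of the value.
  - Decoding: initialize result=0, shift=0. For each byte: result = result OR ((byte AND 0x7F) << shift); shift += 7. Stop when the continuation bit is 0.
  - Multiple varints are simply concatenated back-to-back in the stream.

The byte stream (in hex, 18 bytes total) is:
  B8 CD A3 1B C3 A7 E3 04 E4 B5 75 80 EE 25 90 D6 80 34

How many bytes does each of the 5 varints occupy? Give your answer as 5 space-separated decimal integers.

  byte[0]=0xB8 cont=1 payload=0x38=56: acc |= 56<<0 -> acc=56 shift=7
  byte[1]=0xCD cont=1 payload=0x4D=77: acc |= 77<<7 -> acc=9912 shift=14
  byte[2]=0xA3 cont=1 payload=0x23=35: acc |= 35<<14 -> acc=583352 shift=21
  byte[3]=0x1B cont=0 payload=0x1B=27: acc |= 27<<21 -> acc=57206456 shift=28 [end]
Varint 1: bytes[0:4] = B8 CD A3 1B -> value 57206456 (4 byte(s))
  byte[4]=0xC3 cont=1 payload=0x43=67: acc |= 67<<0 -> acc=67 shift=7
  byte[5]=0xA7 cont=1 payload=0x27=39: acc |= 39<<7 -> acc=5059 shift=14
  byte[6]=0xE3 cont=1 payload=0x63=99: acc |= 99<<14 -> acc=1627075 shift=21
  byte[7]=0x04 cont=0 payload=0x04=4: acc |= 4<<21 -> acc=10015683 shift=28 [end]
Varint 2: bytes[4:8] = C3 A7 E3 04 -> value 10015683 (4 byte(s))
  byte[8]=0xE4 cont=1 payload=0x64=100: acc |= 100<<0 -> acc=100 shift=7
  byte[9]=0xB5 cont=1 payload=0x35=53: acc |= 53<<7 -> acc=6884 shift=14
  byte[10]=0x75 cont=0 payload=0x75=117: acc |= 117<<14 -> acc=1923812 shift=21 [end]
Varint 3: bytes[8:11] = E4 B5 75 -> value 1923812 (3 byte(s))
  byte[11]=0x80 cont=1 payload=0x00=0: acc |= 0<<0 -> acc=0 shift=7
  byte[12]=0xEE cont=1 payload=0x6E=110: acc |= 110<<7 -> acc=14080 shift=14
  byte[13]=0x25 cont=0 payload=0x25=37: acc |= 37<<14 -> acc=620288 shift=21 [end]
Varint 4: bytes[11:14] = 80 EE 25 -> value 620288 (3 byte(s))
  byte[14]=0x90 cont=1 payload=0x10=16: acc |= 16<<0 -> acc=16 shift=7
  byte[15]=0xD6 cont=1 payload=0x56=86: acc |= 86<<7 -> acc=11024 shift=14
  byte[16]=0x80 cont=1 payload=0x00=0: acc |= 0<<14 -> acc=11024 shift=21
  byte[17]=0x34 cont=0 payload=0x34=52: acc |= 52<<21 -> acc=109062928 shift=28 [end]
Varint 5: bytes[14:18] = 90 D6 80 34 -> value 109062928 (4 byte(s))

Answer: 4 4 3 3 4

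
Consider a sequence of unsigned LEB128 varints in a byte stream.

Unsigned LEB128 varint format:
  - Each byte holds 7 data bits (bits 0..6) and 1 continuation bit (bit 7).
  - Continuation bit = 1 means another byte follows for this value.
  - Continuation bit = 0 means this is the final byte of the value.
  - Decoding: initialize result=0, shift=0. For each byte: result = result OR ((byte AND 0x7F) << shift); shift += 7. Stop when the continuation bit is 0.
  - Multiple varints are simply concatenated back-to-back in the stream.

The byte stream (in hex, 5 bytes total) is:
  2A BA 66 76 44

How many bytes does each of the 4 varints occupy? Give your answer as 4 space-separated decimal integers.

Answer: 1 2 1 1

Derivation:
  byte[0]=0x2A cont=0 payload=0x2A=42: acc |= 42<<0 -> acc=42 shift=7 [end]
Varint 1: bytes[0:1] = 2A -> value 42 (1 byte(s))
  byte[1]=0xBA cont=1 payload=0x3A=58: acc |= 58<<0 -> acc=58 shift=7
  byte[2]=0x66 cont=0 payload=0x66=102: acc |= 102<<7 -> acc=13114 shift=14 [end]
Varint 2: bytes[1:3] = BA 66 -> value 13114 (2 byte(s))
  byte[3]=0x76 cont=0 payload=0x76=118: acc |= 118<<0 -> acc=118 shift=7 [end]
Varint 3: bytes[3:4] = 76 -> value 118 (1 byte(s))
  byte[4]=0x44 cont=0 payload=0x44=68: acc |= 68<<0 -> acc=68 shift=7 [end]
Varint 4: bytes[4:5] = 44 -> value 68 (1 byte(s))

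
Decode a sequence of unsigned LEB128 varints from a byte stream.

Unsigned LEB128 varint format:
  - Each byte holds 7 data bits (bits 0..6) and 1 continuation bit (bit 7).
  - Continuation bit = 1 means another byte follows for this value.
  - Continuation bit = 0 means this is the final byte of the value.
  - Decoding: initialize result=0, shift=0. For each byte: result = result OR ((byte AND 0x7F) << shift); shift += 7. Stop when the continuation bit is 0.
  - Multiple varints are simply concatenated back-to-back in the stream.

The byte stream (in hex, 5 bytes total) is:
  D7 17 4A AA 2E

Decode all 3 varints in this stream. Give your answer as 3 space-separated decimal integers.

  byte[0]=0xD7 cont=1 payload=0x57=87: acc |= 87<<0 -> acc=87 shift=7
  byte[1]=0x17 cont=0 payload=0x17=23: acc |= 23<<7 -> acc=3031 shift=14 [end]
Varint 1: bytes[0:2] = D7 17 -> value 3031 (2 byte(s))
  byte[2]=0x4A cont=0 payload=0x4A=74: acc |= 74<<0 -> acc=74 shift=7 [end]
Varint 2: bytes[2:3] = 4A -> value 74 (1 byte(s))
  byte[3]=0xAA cont=1 payload=0x2A=42: acc |= 42<<0 -> acc=42 shift=7
  byte[4]=0x2E cont=0 payload=0x2E=46: acc |= 46<<7 -> acc=5930 shift=14 [end]
Varint 3: bytes[3:5] = AA 2E -> value 5930 (2 byte(s))

Answer: 3031 74 5930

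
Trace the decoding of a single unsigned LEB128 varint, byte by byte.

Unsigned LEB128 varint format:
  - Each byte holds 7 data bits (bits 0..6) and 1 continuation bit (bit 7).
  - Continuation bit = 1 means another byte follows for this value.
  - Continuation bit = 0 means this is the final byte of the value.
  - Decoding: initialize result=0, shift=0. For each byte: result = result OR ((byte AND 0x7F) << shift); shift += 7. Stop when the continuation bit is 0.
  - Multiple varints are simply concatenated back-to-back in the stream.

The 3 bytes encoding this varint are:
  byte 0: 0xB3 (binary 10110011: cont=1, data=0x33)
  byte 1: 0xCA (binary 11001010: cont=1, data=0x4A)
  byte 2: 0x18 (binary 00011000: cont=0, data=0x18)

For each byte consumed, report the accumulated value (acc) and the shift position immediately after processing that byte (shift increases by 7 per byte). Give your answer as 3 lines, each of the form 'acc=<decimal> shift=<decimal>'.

Answer: acc=51 shift=7
acc=9523 shift=14
acc=402739 shift=21

Derivation:
byte 0=0xB3: payload=0x33=51, contrib = 51<<0 = 51; acc -> 51, shift -> 7
byte 1=0xCA: payload=0x4A=74, contrib = 74<<7 = 9472; acc -> 9523, shift -> 14
byte 2=0x18: payload=0x18=24, contrib = 24<<14 = 393216; acc -> 402739, shift -> 21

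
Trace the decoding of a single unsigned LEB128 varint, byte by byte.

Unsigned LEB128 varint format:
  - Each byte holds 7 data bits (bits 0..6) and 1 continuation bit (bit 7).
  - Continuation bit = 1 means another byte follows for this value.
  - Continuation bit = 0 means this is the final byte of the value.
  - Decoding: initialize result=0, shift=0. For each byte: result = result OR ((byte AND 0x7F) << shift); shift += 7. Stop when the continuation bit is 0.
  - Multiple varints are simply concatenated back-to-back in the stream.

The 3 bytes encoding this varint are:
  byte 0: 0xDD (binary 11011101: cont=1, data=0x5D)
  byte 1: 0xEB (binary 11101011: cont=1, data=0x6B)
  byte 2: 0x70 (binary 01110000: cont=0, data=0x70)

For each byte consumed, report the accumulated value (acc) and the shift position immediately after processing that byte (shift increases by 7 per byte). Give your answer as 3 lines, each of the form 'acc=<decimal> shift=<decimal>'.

byte 0=0xDD: payload=0x5D=93, contrib = 93<<0 = 93; acc -> 93, shift -> 7
byte 1=0xEB: payload=0x6B=107, contrib = 107<<7 = 13696; acc -> 13789, shift -> 14
byte 2=0x70: payload=0x70=112, contrib = 112<<14 = 1835008; acc -> 1848797, shift -> 21

Answer: acc=93 shift=7
acc=13789 shift=14
acc=1848797 shift=21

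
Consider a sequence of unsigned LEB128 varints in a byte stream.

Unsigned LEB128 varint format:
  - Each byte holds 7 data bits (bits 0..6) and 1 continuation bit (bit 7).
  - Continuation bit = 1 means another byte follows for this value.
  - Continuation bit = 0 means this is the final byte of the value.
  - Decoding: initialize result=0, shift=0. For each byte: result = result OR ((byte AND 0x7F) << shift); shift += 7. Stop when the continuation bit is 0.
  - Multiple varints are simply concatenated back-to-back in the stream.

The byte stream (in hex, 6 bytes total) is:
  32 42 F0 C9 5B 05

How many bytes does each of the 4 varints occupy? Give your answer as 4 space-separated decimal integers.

  byte[0]=0x32 cont=0 payload=0x32=50: acc |= 50<<0 -> acc=50 shift=7 [end]
Varint 1: bytes[0:1] = 32 -> value 50 (1 byte(s))
  byte[1]=0x42 cont=0 payload=0x42=66: acc |= 66<<0 -> acc=66 shift=7 [end]
Varint 2: bytes[1:2] = 42 -> value 66 (1 byte(s))
  byte[2]=0xF0 cont=1 payload=0x70=112: acc |= 112<<0 -> acc=112 shift=7
  byte[3]=0xC9 cont=1 payload=0x49=73: acc |= 73<<7 -> acc=9456 shift=14
  byte[4]=0x5B cont=0 payload=0x5B=91: acc |= 91<<14 -> acc=1500400 shift=21 [end]
Varint 3: bytes[2:5] = F0 C9 5B -> value 1500400 (3 byte(s))
  byte[5]=0x05 cont=0 payload=0x05=5: acc |= 5<<0 -> acc=5 shift=7 [end]
Varint 4: bytes[5:6] = 05 -> value 5 (1 byte(s))

Answer: 1 1 3 1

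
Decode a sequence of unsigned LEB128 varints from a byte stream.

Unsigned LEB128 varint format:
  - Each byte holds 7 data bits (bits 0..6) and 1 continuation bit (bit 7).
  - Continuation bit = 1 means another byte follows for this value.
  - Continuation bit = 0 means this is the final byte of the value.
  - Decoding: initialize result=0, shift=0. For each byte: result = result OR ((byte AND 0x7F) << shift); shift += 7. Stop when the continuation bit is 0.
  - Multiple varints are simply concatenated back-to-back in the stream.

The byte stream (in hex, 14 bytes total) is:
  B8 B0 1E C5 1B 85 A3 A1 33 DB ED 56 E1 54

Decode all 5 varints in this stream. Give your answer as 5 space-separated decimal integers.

Answer: 497720 3525 107499909 1423067 10849

Derivation:
  byte[0]=0xB8 cont=1 payload=0x38=56: acc |= 56<<0 -> acc=56 shift=7
  byte[1]=0xB0 cont=1 payload=0x30=48: acc |= 48<<7 -> acc=6200 shift=14
  byte[2]=0x1E cont=0 payload=0x1E=30: acc |= 30<<14 -> acc=497720 shift=21 [end]
Varint 1: bytes[0:3] = B8 B0 1E -> value 497720 (3 byte(s))
  byte[3]=0xC5 cont=1 payload=0x45=69: acc |= 69<<0 -> acc=69 shift=7
  byte[4]=0x1B cont=0 payload=0x1B=27: acc |= 27<<7 -> acc=3525 shift=14 [end]
Varint 2: bytes[3:5] = C5 1B -> value 3525 (2 byte(s))
  byte[5]=0x85 cont=1 payload=0x05=5: acc |= 5<<0 -> acc=5 shift=7
  byte[6]=0xA3 cont=1 payload=0x23=35: acc |= 35<<7 -> acc=4485 shift=14
  byte[7]=0xA1 cont=1 payload=0x21=33: acc |= 33<<14 -> acc=545157 shift=21
  byte[8]=0x33 cont=0 payload=0x33=51: acc |= 51<<21 -> acc=107499909 shift=28 [end]
Varint 3: bytes[5:9] = 85 A3 A1 33 -> value 107499909 (4 byte(s))
  byte[9]=0xDB cont=1 payload=0x5B=91: acc |= 91<<0 -> acc=91 shift=7
  byte[10]=0xED cont=1 payload=0x6D=109: acc |= 109<<7 -> acc=14043 shift=14
  byte[11]=0x56 cont=0 payload=0x56=86: acc |= 86<<14 -> acc=1423067 shift=21 [end]
Varint 4: bytes[9:12] = DB ED 56 -> value 1423067 (3 byte(s))
  byte[12]=0xE1 cont=1 payload=0x61=97: acc |= 97<<0 -> acc=97 shift=7
  byte[13]=0x54 cont=0 payload=0x54=84: acc |= 84<<7 -> acc=10849 shift=14 [end]
Varint 5: bytes[12:14] = E1 54 -> value 10849 (2 byte(s))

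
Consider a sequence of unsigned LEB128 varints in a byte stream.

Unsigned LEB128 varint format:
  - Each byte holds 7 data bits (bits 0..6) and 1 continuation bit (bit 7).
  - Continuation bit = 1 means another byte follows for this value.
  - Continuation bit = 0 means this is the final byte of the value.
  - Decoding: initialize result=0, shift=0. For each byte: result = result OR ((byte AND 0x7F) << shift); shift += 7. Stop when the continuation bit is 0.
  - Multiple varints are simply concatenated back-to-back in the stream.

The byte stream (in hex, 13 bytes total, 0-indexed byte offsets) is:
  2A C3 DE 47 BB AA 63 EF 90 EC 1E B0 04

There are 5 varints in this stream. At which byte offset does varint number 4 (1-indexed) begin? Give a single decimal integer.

Answer: 7

Derivation:
  byte[0]=0x2A cont=0 payload=0x2A=42: acc |= 42<<0 -> acc=42 shift=7 [end]
Varint 1: bytes[0:1] = 2A -> value 42 (1 byte(s))
  byte[1]=0xC3 cont=1 payload=0x43=67: acc |= 67<<0 -> acc=67 shift=7
  byte[2]=0xDE cont=1 payload=0x5E=94: acc |= 94<<7 -> acc=12099 shift=14
  byte[3]=0x47 cont=0 payload=0x47=71: acc |= 71<<14 -> acc=1175363 shift=21 [end]
Varint 2: bytes[1:4] = C3 DE 47 -> value 1175363 (3 byte(s))
  byte[4]=0xBB cont=1 payload=0x3B=59: acc |= 59<<0 -> acc=59 shift=7
  byte[5]=0xAA cont=1 payload=0x2A=42: acc |= 42<<7 -> acc=5435 shift=14
  byte[6]=0x63 cont=0 payload=0x63=99: acc |= 99<<14 -> acc=1627451 shift=21 [end]
Varint 3: bytes[4:7] = BB AA 63 -> value 1627451 (3 byte(s))
  byte[7]=0xEF cont=1 payload=0x6F=111: acc |= 111<<0 -> acc=111 shift=7
  byte[8]=0x90 cont=1 payload=0x10=16: acc |= 16<<7 -> acc=2159 shift=14
  byte[9]=0xEC cont=1 payload=0x6C=108: acc |= 108<<14 -> acc=1771631 shift=21
  byte[10]=0x1E cont=0 payload=0x1E=30: acc |= 30<<21 -> acc=64686191 shift=28 [end]
Varint 4: bytes[7:11] = EF 90 EC 1E -> value 64686191 (4 byte(s))
  byte[11]=0xB0 cont=1 payload=0x30=48: acc |= 48<<0 -> acc=48 shift=7
  byte[12]=0x04 cont=0 payload=0x04=4: acc |= 4<<7 -> acc=560 shift=14 [end]
Varint 5: bytes[11:13] = B0 04 -> value 560 (2 byte(s))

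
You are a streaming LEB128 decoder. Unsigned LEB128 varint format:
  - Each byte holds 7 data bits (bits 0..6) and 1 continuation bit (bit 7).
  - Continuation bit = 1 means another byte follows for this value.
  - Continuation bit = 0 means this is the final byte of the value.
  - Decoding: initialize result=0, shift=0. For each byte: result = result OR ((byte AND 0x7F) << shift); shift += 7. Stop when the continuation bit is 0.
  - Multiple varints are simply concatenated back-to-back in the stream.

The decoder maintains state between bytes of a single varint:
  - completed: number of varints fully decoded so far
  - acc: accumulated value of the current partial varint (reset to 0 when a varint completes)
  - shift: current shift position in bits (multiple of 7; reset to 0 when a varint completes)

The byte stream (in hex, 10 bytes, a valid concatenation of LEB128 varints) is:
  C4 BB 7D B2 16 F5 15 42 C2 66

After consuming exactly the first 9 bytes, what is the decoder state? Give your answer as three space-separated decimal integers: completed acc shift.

byte[0]=0xC4 cont=1 payload=0x44: acc |= 68<<0 -> completed=0 acc=68 shift=7
byte[1]=0xBB cont=1 payload=0x3B: acc |= 59<<7 -> completed=0 acc=7620 shift=14
byte[2]=0x7D cont=0 payload=0x7D: varint #1 complete (value=2055620); reset -> completed=1 acc=0 shift=0
byte[3]=0xB2 cont=1 payload=0x32: acc |= 50<<0 -> completed=1 acc=50 shift=7
byte[4]=0x16 cont=0 payload=0x16: varint #2 complete (value=2866); reset -> completed=2 acc=0 shift=0
byte[5]=0xF5 cont=1 payload=0x75: acc |= 117<<0 -> completed=2 acc=117 shift=7
byte[6]=0x15 cont=0 payload=0x15: varint #3 complete (value=2805); reset -> completed=3 acc=0 shift=0
byte[7]=0x42 cont=0 payload=0x42: varint #4 complete (value=66); reset -> completed=4 acc=0 shift=0
byte[8]=0xC2 cont=1 payload=0x42: acc |= 66<<0 -> completed=4 acc=66 shift=7

Answer: 4 66 7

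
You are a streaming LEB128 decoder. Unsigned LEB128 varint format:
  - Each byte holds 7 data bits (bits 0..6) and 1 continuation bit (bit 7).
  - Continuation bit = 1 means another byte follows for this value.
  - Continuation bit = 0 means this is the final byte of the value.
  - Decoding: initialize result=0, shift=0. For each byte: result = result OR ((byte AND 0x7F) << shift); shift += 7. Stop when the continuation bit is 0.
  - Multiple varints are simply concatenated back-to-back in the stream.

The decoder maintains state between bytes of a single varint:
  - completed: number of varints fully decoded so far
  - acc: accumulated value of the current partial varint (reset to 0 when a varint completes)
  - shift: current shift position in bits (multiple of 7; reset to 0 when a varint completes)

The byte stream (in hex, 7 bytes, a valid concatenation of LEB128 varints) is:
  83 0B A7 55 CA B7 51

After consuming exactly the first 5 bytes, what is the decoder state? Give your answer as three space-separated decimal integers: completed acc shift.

Answer: 2 74 7

Derivation:
byte[0]=0x83 cont=1 payload=0x03: acc |= 3<<0 -> completed=0 acc=3 shift=7
byte[1]=0x0B cont=0 payload=0x0B: varint #1 complete (value=1411); reset -> completed=1 acc=0 shift=0
byte[2]=0xA7 cont=1 payload=0x27: acc |= 39<<0 -> completed=1 acc=39 shift=7
byte[3]=0x55 cont=0 payload=0x55: varint #2 complete (value=10919); reset -> completed=2 acc=0 shift=0
byte[4]=0xCA cont=1 payload=0x4A: acc |= 74<<0 -> completed=2 acc=74 shift=7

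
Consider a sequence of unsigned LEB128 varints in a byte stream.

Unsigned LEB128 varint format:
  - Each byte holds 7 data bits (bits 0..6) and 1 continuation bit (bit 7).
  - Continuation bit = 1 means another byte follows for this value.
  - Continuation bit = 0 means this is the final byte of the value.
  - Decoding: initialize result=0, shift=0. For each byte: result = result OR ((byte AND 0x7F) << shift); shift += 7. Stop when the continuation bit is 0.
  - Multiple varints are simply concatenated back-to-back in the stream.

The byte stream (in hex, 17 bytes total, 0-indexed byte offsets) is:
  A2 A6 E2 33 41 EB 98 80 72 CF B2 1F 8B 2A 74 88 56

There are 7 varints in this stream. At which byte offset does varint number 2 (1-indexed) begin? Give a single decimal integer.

  byte[0]=0xA2 cont=1 payload=0x22=34: acc |= 34<<0 -> acc=34 shift=7
  byte[1]=0xA6 cont=1 payload=0x26=38: acc |= 38<<7 -> acc=4898 shift=14
  byte[2]=0xE2 cont=1 payload=0x62=98: acc |= 98<<14 -> acc=1610530 shift=21
  byte[3]=0x33 cont=0 payload=0x33=51: acc |= 51<<21 -> acc=108565282 shift=28 [end]
Varint 1: bytes[0:4] = A2 A6 E2 33 -> value 108565282 (4 byte(s))
  byte[4]=0x41 cont=0 payload=0x41=65: acc |= 65<<0 -> acc=65 shift=7 [end]
Varint 2: bytes[4:5] = 41 -> value 65 (1 byte(s))
  byte[5]=0xEB cont=1 payload=0x6B=107: acc |= 107<<0 -> acc=107 shift=7
  byte[6]=0x98 cont=1 payload=0x18=24: acc |= 24<<7 -> acc=3179 shift=14
  byte[7]=0x80 cont=1 payload=0x00=0: acc |= 0<<14 -> acc=3179 shift=21
  byte[8]=0x72 cont=0 payload=0x72=114: acc |= 114<<21 -> acc=239078507 shift=28 [end]
Varint 3: bytes[5:9] = EB 98 80 72 -> value 239078507 (4 byte(s))
  byte[9]=0xCF cont=1 payload=0x4F=79: acc |= 79<<0 -> acc=79 shift=7
  byte[10]=0xB2 cont=1 payload=0x32=50: acc |= 50<<7 -> acc=6479 shift=14
  byte[11]=0x1F cont=0 payload=0x1F=31: acc |= 31<<14 -> acc=514383 shift=21 [end]
Varint 4: bytes[9:12] = CF B2 1F -> value 514383 (3 byte(s))
  byte[12]=0x8B cont=1 payload=0x0B=11: acc |= 11<<0 -> acc=11 shift=7
  byte[13]=0x2A cont=0 payload=0x2A=42: acc |= 42<<7 -> acc=5387 shift=14 [end]
Varint 5: bytes[12:14] = 8B 2A -> value 5387 (2 byte(s))
  byte[14]=0x74 cont=0 payload=0x74=116: acc |= 116<<0 -> acc=116 shift=7 [end]
Varint 6: bytes[14:15] = 74 -> value 116 (1 byte(s))
  byte[15]=0x88 cont=1 payload=0x08=8: acc |= 8<<0 -> acc=8 shift=7
  byte[16]=0x56 cont=0 payload=0x56=86: acc |= 86<<7 -> acc=11016 shift=14 [end]
Varint 7: bytes[15:17] = 88 56 -> value 11016 (2 byte(s))

Answer: 4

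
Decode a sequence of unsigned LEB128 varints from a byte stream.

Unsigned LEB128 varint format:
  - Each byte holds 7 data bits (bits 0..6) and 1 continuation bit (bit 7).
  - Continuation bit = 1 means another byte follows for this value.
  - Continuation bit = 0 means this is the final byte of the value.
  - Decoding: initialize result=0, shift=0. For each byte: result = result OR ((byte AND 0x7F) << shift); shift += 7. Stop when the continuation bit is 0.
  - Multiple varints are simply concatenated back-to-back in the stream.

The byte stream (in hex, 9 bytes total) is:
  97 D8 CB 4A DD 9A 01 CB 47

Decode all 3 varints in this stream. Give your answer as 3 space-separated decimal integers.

  byte[0]=0x97 cont=1 payload=0x17=23: acc |= 23<<0 -> acc=23 shift=7
  byte[1]=0xD8 cont=1 payload=0x58=88: acc |= 88<<7 -> acc=11287 shift=14
  byte[2]=0xCB cont=1 payload=0x4B=75: acc |= 75<<14 -> acc=1240087 shift=21
  byte[3]=0x4A cont=0 payload=0x4A=74: acc |= 74<<21 -> acc=156429335 shift=28 [end]
Varint 1: bytes[0:4] = 97 D8 CB 4A -> value 156429335 (4 byte(s))
  byte[4]=0xDD cont=1 payload=0x5D=93: acc |= 93<<0 -> acc=93 shift=7
  byte[5]=0x9A cont=1 payload=0x1A=26: acc |= 26<<7 -> acc=3421 shift=14
  byte[6]=0x01 cont=0 payload=0x01=1: acc |= 1<<14 -> acc=19805 shift=21 [end]
Varint 2: bytes[4:7] = DD 9A 01 -> value 19805 (3 byte(s))
  byte[7]=0xCB cont=1 payload=0x4B=75: acc |= 75<<0 -> acc=75 shift=7
  byte[8]=0x47 cont=0 payload=0x47=71: acc |= 71<<7 -> acc=9163 shift=14 [end]
Varint 3: bytes[7:9] = CB 47 -> value 9163 (2 byte(s))

Answer: 156429335 19805 9163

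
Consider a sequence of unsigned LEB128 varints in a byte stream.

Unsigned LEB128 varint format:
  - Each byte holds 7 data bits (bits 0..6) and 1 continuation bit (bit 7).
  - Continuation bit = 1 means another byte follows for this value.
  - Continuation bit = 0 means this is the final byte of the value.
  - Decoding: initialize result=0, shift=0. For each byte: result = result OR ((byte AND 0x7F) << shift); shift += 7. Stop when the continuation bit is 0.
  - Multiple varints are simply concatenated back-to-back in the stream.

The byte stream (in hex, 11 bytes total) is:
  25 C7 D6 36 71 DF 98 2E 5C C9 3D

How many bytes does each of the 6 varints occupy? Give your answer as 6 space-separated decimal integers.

  byte[0]=0x25 cont=0 payload=0x25=37: acc |= 37<<0 -> acc=37 shift=7 [end]
Varint 1: bytes[0:1] = 25 -> value 37 (1 byte(s))
  byte[1]=0xC7 cont=1 payload=0x47=71: acc |= 71<<0 -> acc=71 shift=7
  byte[2]=0xD6 cont=1 payload=0x56=86: acc |= 86<<7 -> acc=11079 shift=14
  byte[3]=0x36 cont=0 payload=0x36=54: acc |= 54<<14 -> acc=895815 shift=21 [end]
Varint 2: bytes[1:4] = C7 D6 36 -> value 895815 (3 byte(s))
  byte[4]=0x71 cont=0 payload=0x71=113: acc |= 113<<0 -> acc=113 shift=7 [end]
Varint 3: bytes[4:5] = 71 -> value 113 (1 byte(s))
  byte[5]=0xDF cont=1 payload=0x5F=95: acc |= 95<<0 -> acc=95 shift=7
  byte[6]=0x98 cont=1 payload=0x18=24: acc |= 24<<7 -> acc=3167 shift=14
  byte[7]=0x2E cont=0 payload=0x2E=46: acc |= 46<<14 -> acc=756831 shift=21 [end]
Varint 4: bytes[5:8] = DF 98 2E -> value 756831 (3 byte(s))
  byte[8]=0x5C cont=0 payload=0x5C=92: acc |= 92<<0 -> acc=92 shift=7 [end]
Varint 5: bytes[8:9] = 5C -> value 92 (1 byte(s))
  byte[9]=0xC9 cont=1 payload=0x49=73: acc |= 73<<0 -> acc=73 shift=7
  byte[10]=0x3D cont=0 payload=0x3D=61: acc |= 61<<7 -> acc=7881 shift=14 [end]
Varint 6: bytes[9:11] = C9 3D -> value 7881 (2 byte(s))

Answer: 1 3 1 3 1 2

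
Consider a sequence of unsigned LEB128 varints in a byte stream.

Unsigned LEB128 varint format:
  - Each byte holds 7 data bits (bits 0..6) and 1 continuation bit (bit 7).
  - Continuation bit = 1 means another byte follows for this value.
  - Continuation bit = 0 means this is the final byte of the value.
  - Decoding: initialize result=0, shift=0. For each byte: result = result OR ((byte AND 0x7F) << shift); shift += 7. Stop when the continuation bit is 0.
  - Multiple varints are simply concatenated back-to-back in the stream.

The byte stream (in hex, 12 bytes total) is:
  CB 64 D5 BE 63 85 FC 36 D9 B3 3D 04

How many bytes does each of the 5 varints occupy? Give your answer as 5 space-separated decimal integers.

  byte[0]=0xCB cont=1 payload=0x4B=75: acc |= 75<<0 -> acc=75 shift=7
  byte[1]=0x64 cont=0 payload=0x64=100: acc |= 100<<7 -> acc=12875 shift=14 [end]
Varint 1: bytes[0:2] = CB 64 -> value 12875 (2 byte(s))
  byte[2]=0xD5 cont=1 payload=0x55=85: acc |= 85<<0 -> acc=85 shift=7
  byte[3]=0xBE cont=1 payload=0x3E=62: acc |= 62<<7 -> acc=8021 shift=14
  byte[4]=0x63 cont=0 payload=0x63=99: acc |= 99<<14 -> acc=1630037 shift=21 [end]
Varint 2: bytes[2:5] = D5 BE 63 -> value 1630037 (3 byte(s))
  byte[5]=0x85 cont=1 payload=0x05=5: acc |= 5<<0 -> acc=5 shift=7
  byte[6]=0xFC cont=1 payload=0x7C=124: acc |= 124<<7 -> acc=15877 shift=14
  byte[7]=0x36 cont=0 payload=0x36=54: acc |= 54<<14 -> acc=900613 shift=21 [end]
Varint 3: bytes[5:8] = 85 FC 36 -> value 900613 (3 byte(s))
  byte[8]=0xD9 cont=1 payload=0x59=89: acc |= 89<<0 -> acc=89 shift=7
  byte[9]=0xB3 cont=1 payload=0x33=51: acc |= 51<<7 -> acc=6617 shift=14
  byte[10]=0x3D cont=0 payload=0x3D=61: acc |= 61<<14 -> acc=1006041 shift=21 [end]
Varint 4: bytes[8:11] = D9 B3 3D -> value 1006041 (3 byte(s))
  byte[11]=0x04 cont=0 payload=0x04=4: acc |= 4<<0 -> acc=4 shift=7 [end]
Varint 5: bytes[11:12] = 04 -> value 4 (1 byte(s))

Answer: 2 3 3 3 1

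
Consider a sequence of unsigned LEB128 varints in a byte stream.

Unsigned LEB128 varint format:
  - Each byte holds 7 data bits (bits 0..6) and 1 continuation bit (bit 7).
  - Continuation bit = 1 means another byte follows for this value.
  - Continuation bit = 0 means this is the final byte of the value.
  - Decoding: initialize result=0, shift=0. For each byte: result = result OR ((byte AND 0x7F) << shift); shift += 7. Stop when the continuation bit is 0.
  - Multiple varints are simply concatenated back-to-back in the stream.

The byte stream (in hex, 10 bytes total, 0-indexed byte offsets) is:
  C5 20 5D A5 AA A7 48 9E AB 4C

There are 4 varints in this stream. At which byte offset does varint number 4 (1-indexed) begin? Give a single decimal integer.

Answer: 7

Derivation:
  byte[0]=0xC5 cont=1 payload=0x45=69: acc |= 69<<0 -> acc=69 shift=7
  byte[1]=0x20 cont=0 payload=0x20=32: acc |= 32<<7 -> acc=4165 shift=14 [end]
Varint 1: bytes[0:2] = C5 20 -> value 4165 (2 byte(s))
  byte[2]=0x5D cont=0 payload=0x5D=93: acc |= 93<<0 -> acc=93 shift=7 [end]
Varint 2: bytes[2:3] = 5D -> value 93 (1 byte(s))
  byte[3]=0xA5 cont=1 payload=0x25=37: acc |= 37<<0 -> acc=37 shift=7
  byte[4]=0xAA cont=1 payload=0x2A=42: acc |= 42<<7 -> acc=5413 shift=14
  byte[5]=0xA7 cont=1 payload=0x27=39: acc |= 39<<14 -> acc=644389 shift=21
  byte[6]=0x48 cont=0 payload=0x48=72: acc |= 72<<21 -> acc=151639333 shift=28 [end]
Varint 3: bytes[3:7] = A5 AA A7 48 -> value 151639333 (4 byte(s))
  byte[7]=0x9E cont=1 payload=0x1E=30: acc |= 30<<0 -> acc=30 shift=7
  byte[8]=0xAB cont=1 payload=0x2B=43: acc |= 43<<7 -> acc=5534 shift=14
  byte[9]=0x4C cont=0 payload=0x4C=76: acc |= 76<<14 -> acc=1250718 shift=21 [end]
Varint 4: bytes[7:10] = 9E AB 4C -> value 1250718 (3 byte(s))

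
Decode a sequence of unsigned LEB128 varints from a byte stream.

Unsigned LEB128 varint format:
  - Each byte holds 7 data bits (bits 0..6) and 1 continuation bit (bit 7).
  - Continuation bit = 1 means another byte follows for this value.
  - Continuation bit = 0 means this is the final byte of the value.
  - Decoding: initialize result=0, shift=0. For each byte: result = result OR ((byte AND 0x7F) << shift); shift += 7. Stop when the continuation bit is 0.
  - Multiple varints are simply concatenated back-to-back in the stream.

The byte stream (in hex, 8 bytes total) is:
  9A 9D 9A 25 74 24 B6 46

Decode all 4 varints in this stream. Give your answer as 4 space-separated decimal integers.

  byte[0]=0x9A cont=1 payload=0x1A=26: acc |= 26<<0 -> acc=26 shift=7
  byte[1]=0x9D cont=1 payload=0x1D=29: acc |= 29<<7 -> acc=3738 shift=14
  byte[2]=0x9A cont=1 payload=0x1A=26: acc |= 26<<14 -> acc=429722 shift=21
  byte[3]=0x25 cont=0 payload=0x25=37: acc |= 37<<21 -> acc=78024346 shift=28 [end]
Varint 1: bytes[0:4] = 9A 9D 9A 25 -> value 78024346 (4 byte(s))
  byte[4]=0x74 cont=0 payload=0x74=116: acc |= 116<<0 -> acc=116 shift=7 [end]
Varint 2: bytes[4:5] = 74 -> value 116 (1 byte(s))
  byte[5]=0x24 cont=0 payload=0x24=36: acc |= 36<<0 -> acc=36 shift=7 [end]
Varint 3: bytes[5:6] = 24 -> value 36 (1 byte(s))
  byte[6]=0xB6 cont=1 payload=0x36=54: acc |= 54<<0 -> acc=54 shift=7
  byte[7]=0x46 cont=0 payload=0x46=70: acc |= 70<<7 -> acc=9014 shift=14 [end]
Varint 4: bytes[6:8] = B6 46 -> value 9014 (2 byte(s))

Answer: 78024346 116 36 9014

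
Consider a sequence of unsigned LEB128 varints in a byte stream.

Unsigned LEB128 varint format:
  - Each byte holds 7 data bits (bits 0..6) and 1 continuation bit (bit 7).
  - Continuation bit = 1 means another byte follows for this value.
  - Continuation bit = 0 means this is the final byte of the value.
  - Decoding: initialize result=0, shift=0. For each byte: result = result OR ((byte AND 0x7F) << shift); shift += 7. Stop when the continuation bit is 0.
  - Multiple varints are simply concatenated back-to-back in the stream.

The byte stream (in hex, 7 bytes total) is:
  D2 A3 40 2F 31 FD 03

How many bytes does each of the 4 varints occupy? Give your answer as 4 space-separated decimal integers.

Answer: 3 1 1 2

Derivation:
  byte[0]=0xD2 cont=1 payload=0x52=82: acc |= 82<<0 -> acc=82 shift=7
  byte[1]=0xA3 cont=1 payload=0x23=35: acc |= 35<<7 -> acc=4562 shift=14
  byte[2]=0x40 cont=0 payload=0x40=64: acc |= 64<<14 -> acc=1053138 shift=21 [end]
Varint 1: bytes[0:3] = D2 A3 40 -> value 1053138 (3 byte(s))
  byte[3]=0x2F cont=0 payload=0x2F=47: acc |= 47<<0 -> acc=47 shift=7 [end]
Varint 2: bytes[3:4] = 2F -> value 47 (1 byte(s))
  byte[4]=0x31 cont=0 payload=0x31=49: acc |= 49<<0 -> acc=49 shift=7 [end]
Varint 3: bytes[4:5] = 31 -> value 49 (1 byte(s))
  byte[5]=0xFD cont=1 payload=0x7D=125: acc |= 125<<0 -> acc=125 shift=7
  byte[6]=0x03 cont=0 payload=0x03=3: acc |= 3<<7 -> acc=509 shift=14 [end]
Varint 4: bytes[5:7] = FD 03 -> value 509 (2 byte(s))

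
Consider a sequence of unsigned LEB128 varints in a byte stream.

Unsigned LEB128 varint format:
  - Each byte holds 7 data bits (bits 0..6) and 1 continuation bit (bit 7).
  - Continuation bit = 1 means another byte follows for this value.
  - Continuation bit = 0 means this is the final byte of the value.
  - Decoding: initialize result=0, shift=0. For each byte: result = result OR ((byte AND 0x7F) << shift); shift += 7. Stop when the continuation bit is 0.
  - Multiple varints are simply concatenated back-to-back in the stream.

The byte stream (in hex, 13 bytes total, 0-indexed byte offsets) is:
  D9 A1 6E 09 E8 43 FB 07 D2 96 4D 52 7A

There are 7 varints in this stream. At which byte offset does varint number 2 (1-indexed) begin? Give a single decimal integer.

  byte[0]=0xD9 cont=1 payload=0x59=89: acc |= 89<<0 -> acc=89 shift=7
  byte[1]=0xA1 cont=1 payload=0x21=33: acc |= 33<<7 -> acc=4313 shift=14
  byte[2]=0x6E cont=0 payload=0x6E=110: acc |= 110<<14 -> acc=1806553 shift=21 [end]
Varint 1: bytes[0:3] = D9 A1 6E -> value 1806553 (3 byte(s))
  byte[3]=0x09 cont=0 payload=0x09=9: acc |= 9<<0 -> acc=9 shift=7 [end]
Varint 2: bytes[3:4] = 09 -> value 9 (1 byte(s))
  byte[4]=0xE8 cont=1 payload=0x68=104: acc |= 104<<0 -> acc=104 shift=7
  byte[5]=0x43 cont=0 payload=0x43=67: acc |= 67<<7 -> acc=8680 shift=14 [end]
Varint 3: bytes[4:6] = E8 43 -> value 8680 (2 byte(s))
  byte[6]=0xFB cont=1 payload=0x7B=123: acc |= 123<<0 -> acc=123 shift=7
  byte[7]=0x07 cont=0 payload=0x07=7: acc |= 7<<7 -> acc=1019 shift=14 [end]
Varint 4: bytes[6:8] = FB 07 -> value 1019 (2 byte(s))
  byte[8]=0xD2 cont=1 payload=0x52=82: acc |= 82<<0 -> acc=82 shift=7
  byte[9]=0x96 cont=1 payload=0x16=22: acc |= 22<<7 -> acc=2898 shift=14
  byte[10]=0x4D cont=0 payload=0x4D=77: acc |= 77<<14 -> acc=1264466 shift=21 [end]
Varint 5: bytes[8:11] = D2 96 4D -> value 1264466 (3 byte(s))
  byte[11]=0x52 cont=0 payload=0x52=82: acc |= 82<<0 -> acc=82 shift=7 [end]
Varint 6: bytes[11:12] = 52 -> value 82 (1 byte(s))
  byte[12]=0x7A cont=0 payload=0x7A=122: acc |= 122<<0 -> acc=122 shift=7 [end]
Varint 7: bytes[12:13] = 7A -> value 122 (1 byte(s))

Answer: 3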